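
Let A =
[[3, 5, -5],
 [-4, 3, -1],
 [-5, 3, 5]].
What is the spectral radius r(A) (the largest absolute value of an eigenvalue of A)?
r(A) ≈ 8.9132

The eigenvalues of A are the roots of its characteristic polynomial. With M = A (coefficients from the trace, the sum of principal 2x2 minors, and det A):
  p(λ) = det(λ I - M) = λ^3 - 11λ^2 + 37λ - 164.
No integer candidate from the rational root theorem (±divisors of 164) is a root, so the roots are irrational. The cubic discriminant is Δ = -434827 < 0, so there is one real root and a complex-conjugate pair. p(8) = -60 and p(9) = 7 have opposite signs, so a root lies in (8, 9); Newton's method refines it to λ ≈ 8.9132. Dividing out (λ - (8.9132)) leaves approximately λ^2 - 2.0868λ + 18.3997. For λ^2 - 2.0868λ + 18.3997 the discriminant is -69.2441. It is negative, so the remaining roots are the complex-conjugate pair λ ≈ 1.0434 ± 4.1607i. Their product equals the constant term, so |λ|^2 ≈ 18.3997 and |λ| ≈ 4.2895.
Thus the eigenvalues (to 4 decimals) are 8.9132 (modulus 8.9132); 1.0434 ± 4.1607i (modulus 4.2895). The spectral radius is the largest modulus: r(A) ≈ 8.9132. (Cross-check: r(A) ≤ ||A||_2 ≈ 9.3017; equality holds whenever A is normal, though it can also hold for some non-normal A.)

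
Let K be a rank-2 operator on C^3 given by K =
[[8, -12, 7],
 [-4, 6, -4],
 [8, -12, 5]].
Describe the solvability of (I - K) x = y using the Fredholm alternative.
(I - K) is invertible (det(I - K) = -52 ≠ 0), so for every y in C^3 the equation (I - K) x = y has a unique solution.

K has rank 2 and factors as K = U V^T = u1 v1^T + u2 v2^T with u1 = (3, -2, 1), v1 = (2, -3, 2), u2 = (-1, 0, -3), v2 = (-2, 3, -1) (multiplying out reproduces the displayed K). The nonzero eigenvalues of U V^T coincide with those of the 2 x 2 matrix G = V^T U = [[v1·u1, v1·u2], [v2·u1, v2·u2]] = [[14, -8], [-13, 5]], and by the Sylvester determinant identity det(I_3 - U V^T) = det(I_2 - V^T U) = det([[-13, 8], [13, -4]]) = (-13)(-4) - (8)(13) = -52. (Direct check: I - K =
[[-7, 12, -7],
 [4, -5, 4],
 [-8, 12, -4]]
has determinant -52.) The finite-dimensional Fredholm alternative says: either (I - K) is invertible, or ker(I - K) ≠ {0} and then range(I - K) = ker((I - K)^*)^⊥, with dim ker(I - K) = dim ker((I - K)^*). Since det(I - K) ≠ 0, 1 is not an eigenvalue of K and ker(I - K) = {0}, so we are in the first case: for every y there is a unique x = (I - K)^(-1) y. (Explicitly, by the Woodbury identity, (I - U V^T)^(-1) = I + U (I_2 - G)^(-1) V^T.)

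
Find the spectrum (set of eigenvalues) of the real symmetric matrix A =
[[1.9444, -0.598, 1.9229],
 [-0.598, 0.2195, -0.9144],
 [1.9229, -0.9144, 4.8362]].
sigma(A) ≈ {0, 1, 6}

A is real symmetric, so its spectrum consists of real eigenvalues. Expanding the characteristic polynomial of the displayed matrix gives
  det(λ I - A) = p(λ) = λ^3 + (-7)λ^2 + (6)λ + (0).
Solving p(λ) = 0 yields eigenvalues ≈ 0, 1, 6. (A is shown rounded to 4 decimals, so these recover the underlying integer eigenvalues to within that precision.)
Verification: the trace of A = 7 equals the sum of eigenvalues 7, and det(A) ≈ 0.0002 matches the eigenvalue product 0.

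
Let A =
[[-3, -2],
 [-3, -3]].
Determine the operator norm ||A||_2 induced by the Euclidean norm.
||A||_2 = sqrt((31 + sqrt(925))/2) ≈ 5.5414 (= sqrt(largest eigenvalue of A^T A))

||A||_2 = sigma_max(A) = sqrt(lambda_max(A^T A)). Form the symmetric matrix M = A^T A =
[[18, 15],
 [15, 13]].
Its characteristic polynomial (trace, determinant of M give the coefficients) is
  p(λ) = det(λ I - M) = λ^2 - 31λ + 9.
For λ^2 - 31λ + 9 the discriminant is 925. It is nonnegative but not a perfect square, so the roots are real and irrational: λ = (31 ± sqrt(925))/2 ≈ 30.7069, 0.2931.
So the eigenvalues of A^T A are ≈ 0.2931, 30.7069 (all ≥ 0, as they must be for A^T A). The largest is λ_max = (31 + sqrt(925))/2 ≈ 30.7069, hence ||A||_2 = sqrt(λ_max) = sqrt((31 + sqrt(925))/2) ≈ 5.5414.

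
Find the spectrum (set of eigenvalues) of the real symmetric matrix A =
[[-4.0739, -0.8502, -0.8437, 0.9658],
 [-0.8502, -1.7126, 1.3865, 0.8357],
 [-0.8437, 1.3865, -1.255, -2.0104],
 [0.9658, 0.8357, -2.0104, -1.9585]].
sigma(A) ≈ {-5, -4, -1, 1}

A is real symmetric, so its spectrum consists of real eigenvalues. Expanding the characteristic polynomial of the displayed matrix gives
  det(λ I - A) = p(λ) = λ^4 + (9)λ^3 + (19)λ^2 + (-9)λ + (-20).
Solving p(λ) = 0 yields eigenvalues ≈ -5, -4, -1, 1. (A is shown rounded to 4 decimals, so these recover the underlying integer eigenvalues to within that precision.)
Verification: the trace of A = -9 equals the sum of eigenvalues -9, and det(A) ≈ -19.9997 matches the eigenvalue product -20.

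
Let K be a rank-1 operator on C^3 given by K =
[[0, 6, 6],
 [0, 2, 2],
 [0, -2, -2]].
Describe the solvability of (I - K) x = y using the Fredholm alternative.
(I - K) is invertible (det(I - K) = 1 ≠ 0), so for every y in C^3 the equation (I - K) x = y has a unique solution.

K has rank 1, so it is an outer product K = u v^T: every row of K is a multiple of one row vector. Reading off the entries, u = (3, 1, -1) and v = (0, 2, 2) (row i of K equals u_i·v^T). A rank-one matrix u v^T satisfies K u = u (v·u) and kills the (2)-dimensional subspace v^⊥, so its characteristic polynomial is lambda^2 (lambda - v·u) with v·u = tr K = 0. Hence the eigenvalues of I - K are 1 (multiplicity 2) and 1 - (0) = 1, so det(I - K) = 1. (Direct check: I - K =
[[1, -6, -6],
 [0, -1, -2],
 [0, 2, 3]]
has determinant 1.) The finite-dimensional Fredholm alternative says: either (I - K) is invertible, or ker(I - K) ≠ {0} and then range(I - K) = ker((I - K)^*)^⊥, with dim ker(I - K) = dim ker((I - K)^*). Since det(I - K) ≠ 0, 1 is not an eigenvalue of K and ker(I - K) = {0}, so we are in the first case: for every y there is a unique x = (I - K)^(-1) y. Explicitly, by the Sherman–Morrison formula, (I - u v^T)^(-1) = I + u v^T/(1 - v·u), i.e. (I - K)^(-1) = I + K.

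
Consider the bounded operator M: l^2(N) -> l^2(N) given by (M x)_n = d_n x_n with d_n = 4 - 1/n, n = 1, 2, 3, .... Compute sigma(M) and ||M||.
sigma(M) = {4 - 1/n : n ≥ 1} ∪ {4}; ||M|| = 4

A bounded diagonal operator on l^2 with diagonal entries d_n has spectrum equal to the closure of {d_n : n ≥ 1}: every d_n is an eigenvalue (with eigenvector e_n), so {d_n} ⊂ sigma(M); the spectrum is closed, so its closure is too; and for lambda not in the closure, (M - lambda I) has bounded inverse (the diagonal entries 1/(d_n - lambda) are bounded). For our sequence d_n = 4 - 1/n, n = 1, 2, 3, ...:
  - {d_n} = {4 - 1/n : n ≥ 1}; the only limit point is 4
  - closure = {4 - 1/n : n ≥ 1} ∪ {4}
For the norm: a diagonal operator has ||M|| = sup_n |d_n|. Here d_n = 4 - 1/n increases monotonically from d_1 = 3 toward 4, with all terms in [3, 4); so sup_n |d_n| = 4 (the supremum is the limit, not attained). So ||M|| = 4.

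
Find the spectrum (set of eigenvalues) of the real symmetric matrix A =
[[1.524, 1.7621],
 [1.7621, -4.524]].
sigma(A) ≈ {-5, 2}

A is real symmetric, so its spectrum consists of real eigenvalues. Expanding the characteristic polynomial of the displayed matrix gives
  det(λ I - A) = p(λ) = λ^2 + (3)λ + (-10).
Solving p(λ) = 0 yields eigenvalues ≈ -5, 2. (A is shown rounded to 4 decimals, so these recover the underlying integer eigenvalues to within that precision.)
Verification: the trace of A = -3 equals the sum of eigenvalues -3, and det(A) ≈ -9.9996 matches the eigenvalue product -10.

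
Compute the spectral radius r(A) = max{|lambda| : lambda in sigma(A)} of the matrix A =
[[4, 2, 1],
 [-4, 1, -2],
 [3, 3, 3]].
r(A) ≈ 4.3826

The eigenvalues of A are the roots of its characteristic polynomial. With M = A (coefficients from the trace, the sum of principal 2x2 minors, and det A):
  p(λ) = det(λ I - M) = λ^3 - 8λ^2 + 30λ - 33.
No integer candidate from the rational root theorem (±divisors of 33) is a root, so the roots are irrational. The cubic discriminant is Δ = -4827 < 0, so there is one real root and a complex-conjugate pair. p(1) = -10 and p(2) = 3 have opposite signs, so a root lies in (1, 2); Newton's method refines it to λ ≈ 1.7181. Dividing out (λ - (1.7181)) leaves approximately λ^2 - 6.2819λ + 19.2069. For λ^2 - 6.2819λ + 19.2069 the discriminant is -37.3658. It is negative, so the remaining roots are the complex-conjugate pair λ ≈ 3.1409 ± 3.0564i. Their product equals the constant term, so |λ|^2 ≈ 19.2069 and |λ| ≈ 4.3826.
Thus the eigenvalues (to 4 decimals) are 1.7181 (modulus 1.7181); 3.1409 ± 3.0564i (modulus 4.3826). The spectral radius is the largest modulus: r(A) ≈ 4.3826. (Cross-check: r(A) ≤ ||A||_2 ≈ 7.621; equality holds whenever A is normal, though it can also hold for some non-normal A.)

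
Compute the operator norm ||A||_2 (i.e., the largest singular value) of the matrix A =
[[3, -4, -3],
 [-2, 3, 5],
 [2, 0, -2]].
||A||_2 ≈ 8.6132 (= sqrt(largest eigenvalue of A^T A))

||A||_2 = sigma_max(A) = sqrt(lambda_max(A^T A)). Form the symmetric matrix M = A^T A =
[[17, -18, -23],
 [-18, 25, 27],
 [-23, 27, 38]].
Its characteristic polynomial (trace, sum of principal 2x2 minors, determinant of M give the coefficients) is
  p(λ) = det(λ I - M) = λ^3 - 80λ^2 + 439λ - 576.
No integer candidate from the rational root theorem (±divisors of 576) is a root, so the roots are irrational. The cubic discriminant is Δ = 70514532 > 0, so there are three distinct real roots. p(2) = -10 and p(3) = 48 have opposite signs, so a root lies in (2, 3); Newton's method refines it to λ ≈ 2.0799. p(3) = 48 and p(4) = -36 have opposite signs, so a root lies in (3, 4); Newton's method refines it to λ ≈ 3.7329. p(74) = -946 and p(75) = 4224 have opposite signs, so a root lies in (74, 75); Newton's method refines it to λ ≈ 74.1872. Check (Vieta): the three roots sum to 80, matching tr M = 80.
So the eigenvalues of A^T A are ≈ 2.0799, 3.7329, 74.1872 (all ≥ 0, as they must be for A^T A). The largest is λ_max ≈ 74.1872, hence ||A||_2 = sqrt(λ_max) ≈ 8.6132.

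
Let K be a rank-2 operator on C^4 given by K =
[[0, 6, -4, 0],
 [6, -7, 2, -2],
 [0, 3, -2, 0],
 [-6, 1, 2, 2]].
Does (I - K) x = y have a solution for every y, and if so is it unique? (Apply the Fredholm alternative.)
(I - K) is invertible (det(I - K) = -36 ≠ 0), so for every y in C^4 the equation (I - K) x = y has a unique solution.

K has rank 2 and factors as K = U V^T = u1 v1^T + u2 v2^T with u1 = (0, 2, 0, -2), v1 = (3, -2, 0, -1), u2 = (-2, 1, -1, 1), v2 = (0, -3, 2, 0) (multiplying out reproduces the displayed K). The nonzero eigenvalues of U V^T coincide with those of the 2 x 2 matrix G = V^T U = [[v1·u1, v1·u2], [v2·u1, v2·u2]] = [[-2, -9], [-6, -5]], and by the Sylvester determinant identity det(I_4 - U V^T) = det(I_2 - V^T U) = det([[3, 9], [6, 6]]) = (3)(6) - (9)(6) = -36. (Direct check: I - K =
[[1, -6, 4, 0],
 [-6, 8, -2, 2],
 [0, -3, 3, 0],
 [6, -1, -2, -1]]
has determinant -36.) The finite-dimensional Fredholm alternative says: either (I - K) is invertible, or ker(I - K) ≠ {0} and then range(I - K) = ker((I - K)^*)^⊥, with dim ker(I - K) = dim ker((I - K)^*). Since det(I - K) ≠ 0, 1 is not an eigenvalue of K and ker(I - K) = {0}, so we are in the first case: for every y there is a unique x = (I - K)^(-1) y. (Explicitly, by the Woodbury identity, (I - U V^T)^(-1) = I + U (I_2 - G)^(-1) V^T.)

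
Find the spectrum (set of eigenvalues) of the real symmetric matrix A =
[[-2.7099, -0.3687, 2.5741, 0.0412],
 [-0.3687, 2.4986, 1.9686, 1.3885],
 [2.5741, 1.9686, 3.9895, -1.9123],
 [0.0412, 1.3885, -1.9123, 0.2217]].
sigma(A) ≈ {-4, -1, 3, 6}

A is real symmetric, so its spectrum consists of real eigenvalues. Expanding the characteristic polynomial of the displayed matrix gives
  det(λ I - A) = p(λ) = λ^4 + (-4)λ^3 + (-23)λ^2 + (54)λ + (72).
Solving p(λ) = 0 yields eigenvalues ≈ -4, -1, 3, 6. (A is shown rounded to 4 decimals, so these recover the underlying integer eigenvalues to within that precision.)
Verification: the trace of A = 4 equals the sum of eigenvalues 4, and det(A) ≈ 71.9994 matches the eigenvalue product 72.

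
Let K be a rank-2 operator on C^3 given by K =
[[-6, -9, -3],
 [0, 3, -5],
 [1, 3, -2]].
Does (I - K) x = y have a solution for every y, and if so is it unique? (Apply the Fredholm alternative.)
(I - K) is invertible (det(I - K) = 12 ≠ 0), so for every y in C^3 the equation (I - K) x = y has a unique solution.

K has rank 2 and factors as K = U V^T = u1 v1^T + u2 v2^T with u1 = (-3, -1, 0), v1 = (1, 0, 3), u2 = (3, -1, -1), v2 = (-1, -3, 2) (multiplying out reproduces the displayed K). The nonzero eigenvalues of U V^T coincide with those of the 2 x 2 matrix G = V^T U = [[v1·u1, v1·u2], [v2·u1, v2·u2]] = [[-3, 0], [6, -2]], and by the Sylvester determinant identity det(I_3 - U V^T) = det(I_2 - V^T U) = det([[4, 0], [-6, 3]]) = (4)(3) - (0)(-6) = 12. (Direct check: I - K =
[[7, 9, 3],
 [0, -2, 5],
 [-1, -3, 3]]
has determinant 12.) The finite-dimensional Fredholm alternative says: either (I - K) is invertible, or ker(I - K) ≠ {0} and then range(I - K) = ker((I - K)^*)^⊥, with dim ker(I - K) = dim ker((I - K)^*). Since det(I - K) ≠ 0, 1 is not an eigenvalue of K and ker(I - K) = {0}, so we are in the first case: for every y there is a unique x = (I - K)^(-1) y. (Explicitly, by the Woodbury identity, (I - U V^T)^(-1) = I + U (I_2 - G)^(-1) V^T.)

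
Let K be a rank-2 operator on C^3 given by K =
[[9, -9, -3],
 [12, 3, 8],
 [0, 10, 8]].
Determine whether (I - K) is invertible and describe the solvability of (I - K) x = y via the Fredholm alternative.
(I - K) is invertible (det(I - K) = 132 ≠ 0), so for every y in C^3 the equation (I - K) x = y has a unique solution.

K has rank 2 and factors as K = U V^T = u1 v1^T + u2 v2^T with u1 = (0, -3, -2), v1 = (-3, -2, -3), u2 = (-3, -1, 2), v2 = (-3, 3, 1) (multiplying out reproduces the displayed K). The nonzero eigenvalues of U V^T coincide with those of the 2 x 2 matrix G = V^T U = [[v1·u1, v1·u2], [v2·u1, v2·u2]] = [[12, 5], [-11, 8]], and by the Sylvester determinant identity det(I_3 - U V^T) = det(I_2 - V^T U) = det([[-11, -5], [11, -7]]) = (-11)(-7) - (-5)(11) = 132. (Direct check: I - K =
[[-8, 9, 3],
 [-12, -2, -8],
 [0, -10, -7]]
has determinant 132.) The finite-dimensional Fredholm alternative says: either (I - K) is invertible, or ker(I - K) ≠ {0} and then range(I - K) = ker((I - K)^*)^⊥, with dim ker(I - K) = dim ker((I - K)^*). Since det(I - K) ≠ 0, 1 is not an eigenvalue of K and ker(I - K) = {0}, so we are in the first case: for every y there is a unique x = (I - K)^(-1) y. (Explicitly, by the Woodbury identity, (I - U V^T)^(-1) = I + U (I_2 - G)^(-1) V^T.)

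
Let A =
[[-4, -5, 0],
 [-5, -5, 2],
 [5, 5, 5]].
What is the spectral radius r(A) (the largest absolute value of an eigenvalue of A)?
r(A) ≈ 10.2114

The eigenvalues of A are the roots of its characteristic polynomial. With M = A (coefficients from the trace, the sum of principal 2x2 minors, and det A):
  p(λ) = det(λ I - M) = λ^3 + 4λ^2 - 60λ + 35.
No integer candidate from the rational root theorem (±divisors of 35) is a root, so the roots are irrational. The cubic discriminant is Δ = 728365 > 0, so there are three distinct real roots. p(-11) = -152 and p(-10) = 35 have opposite signs, so a root lies in (-11, -10); Newton's method refines it to λ ≈ -10.2114. p(0) = 35 and p(1) = -20 have opposite signs, so a root lies in (0, 1); Newton's method refines it to λ ≈ 0.6121. p(5) = -40 and p(6) = 35 have opposite signs, so a root lies in (5, 6); Newton's method refines it to λ ≈ 5.5993. Check (Vieta): the three roots sum to -4, matching tr M = -4.
Thus the eigenvalues (to 4 decimals) are -10.2114 (modulus 10.2114); 0.6121 (modulus 0.6121); 5.5993 (modulus 5.5993). The spectral radius is the largest modulus: r(A) ≈ 10.2114. (Cross-check: r(A) ≤ ||A||_2 ≈ 12.0223; equality holds whenever A is normal, though it can also hold for some non-normal A.)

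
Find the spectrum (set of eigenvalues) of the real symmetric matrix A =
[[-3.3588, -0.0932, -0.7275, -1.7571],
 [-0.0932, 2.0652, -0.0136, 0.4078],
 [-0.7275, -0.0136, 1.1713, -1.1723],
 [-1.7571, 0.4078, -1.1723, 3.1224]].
sigma(A) ≈ {-4, 1, 2, 4}

A is real symmetric, so its spectrum consists of real eigenvalues. Expanding the characteristic polynomial of the displayed matrix gives
  det(λ I - A) = p(λ) = λ^4 + (-3)λ^3 + (-14)λ^2 + (48)λ + (-32.0011).
Solving p(λ) = 0 yields eigenvalues ≈ -4, 1, 2, 4. (A is shown rounded to 4 decimals, so these recover the underlying integer eigenvalues to within that precision.)
Verification: the trace of A = 3 equals the sum of eigenvalues 3, and det(A) ≈ -32.0011 matches the eigenvalue product -32.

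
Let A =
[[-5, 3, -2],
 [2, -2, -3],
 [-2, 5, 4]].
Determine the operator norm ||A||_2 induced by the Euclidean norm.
||A||_2 ≈ 8.484 (= sqrt(largest eigenvalue of A^T A))

||A||_2 = sigma_max(A) = sqrt(lambda_max(A^T A)). Form the symmetric matrix M = A^T A =
[[33, -29, -4],
 [-29, 38, 20],
 [-4, 20, 29]].
Its characteristic polynomial (trace, sum of principal 2x2 minors, determinant of M give the coefficients) is
  p(λ) = det(λ I - M) = λ^3 - 100λ^2 + 2056λ - 2809.
No integer candidate from the rational root theorem (±divisors of 2809) is a root, so the roots are irrational. The cubic discriminant is Δ = 6453897749 > 0, so there are three distinct real roots. p(1) = -852 and p(2) = 911 have opposite signs, so a root lies in (1, 2); Newton's method refines it to λ ≈ 1.4698. p(26) = 623 and p(27) = -514 have opposite signs, so a root lies in (26, 27); Newton's method refines it to λ ≈ 26.5524. p(71) = -3022 and p(72) = 71 have opposite signs, so a root lies in (71, 72); Newton's method refines it to λ ≈ 71.9779. Check (Vieta): the three roots sum to 100, matching tr M = 100.
So the eigenvalues of A^T A are ≈ 1.4698, 26.5524, 71.9779 (all ≥ 0, as they must be for A^T A). The largest is λ_max ≈ 71.9779, hence ||A||_2 = sqrt(λ_max) ≈ 8.484.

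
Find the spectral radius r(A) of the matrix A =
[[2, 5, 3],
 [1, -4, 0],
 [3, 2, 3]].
r(A) ≈ 5.863

The eigenvalues of A are the roots of its characteristic polynomial. With M = A (coefficients from the trace, the sum of principal 2x2 minors, and det A):
  p(λ) = det(λ I - M) = λ^3 - λ^2 - 28λ - 3.
No integer candidate from the rational root theorem (±divisors of 3) is a root, so the roots are irrational. The cubic discriminant is Δ = 86825 > 0, so there are three distinct real roots. p(-5) = -13 and p(-4) = 29 have opposite signs, so a root lies in (-5, -4); Newton's method refines it to λ ≈ -4.7554. p(-1) = 23 and p(0) = -3 have opposite signs, so a root lies in (-1, 0); Newton's method refines it to λ ≈ -0.1076. p(5) = -43 and p(6) = 9 have opposite signs, so a root lies in (5, 6); Newton's method refines it to λ ≈ 5.863. Check (Vieta): the three roots sum to 1, matching tr M = 1.
Thus the eigenvalues (to 4 decimals) are -4.7554 (modulus 4.7554); -0.1076 (modulus 0.1076); 5.863 (modulus 5.863). The spectral radius is the largest modulus: r(A) ≈ 5.863. (Cross-check: r(A) ≤ ||A||_2 ≈ 7.9374; equality holds whenever A is normal, though it can also hold for some non-normal A.)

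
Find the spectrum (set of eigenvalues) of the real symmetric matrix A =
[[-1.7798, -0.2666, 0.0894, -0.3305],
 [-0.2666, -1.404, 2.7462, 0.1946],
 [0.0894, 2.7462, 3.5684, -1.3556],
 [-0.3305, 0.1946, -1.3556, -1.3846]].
sigma(A) ≈ {-3, -2, -1, 5}

A is real symmetric, so its spectrum consists of real eigenvalues. Expanding the characteristic polynomial of the displayed matrix gives
  det(λ I - A) = p(λ) = λ^4 + (1)λ^3 + (-19)λ^2 + (-49)λ + (-30).
Solving p(λ) = 0 yields eigenvalues ≈ -3, -2, -1, 5. (A is shown rounded to 4 decimals, so these recover the underlying integer eigenvalues to within that precision.)
Verification: the trace of A = -1 equals the sum of eigenvalues -1, and det(A) ≈ -30.0002 matches the eigenvalue product -30.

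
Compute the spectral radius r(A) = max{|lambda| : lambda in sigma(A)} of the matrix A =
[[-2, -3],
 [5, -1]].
r(A) = sqrt(17) ≈ 4.1231

The eigenvalues of A are the roots of its characteristic polynomial. With M = A (coefficients from the trace and determinant):
  p(λ) = det(λ I - M) = λ^2 + 3λ + 17.
For λ^2 + 3λ + 17 the discriminant is -59. It is negative, so the roots are the complex-conjugate pair λ = -3/2 ± (sqrt(59)/2) i ≈ -1.5 ± 3.8406i. For a conjugate pair the product of the roots equals the constant term, so |λ|^2 = 17 and |λ| = sqrt(17) ≈ 4.1231.
Thus the eigenvalues (to 4 decimals) are -1.5 ± 3.8406i (modulus 4.1231). The spectral radius is the largest modulus: r(A) = sqrt(17) ≈ 4.1231. (Cross-check: r(A) ≤ ||A||_2 ≈ 5.39; equality holds whenever A is normal, though it can also hold for some non-normal A.)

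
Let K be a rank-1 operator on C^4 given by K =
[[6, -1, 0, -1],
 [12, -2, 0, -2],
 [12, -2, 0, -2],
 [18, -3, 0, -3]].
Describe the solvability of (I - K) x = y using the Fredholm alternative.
(I - K) is singular (det(I - K) = 0, i.e. 1 ∈ sigma(K)). (I - K) x = y is solvable iff y ⊥ ker((I - K)^*) = span{(6, -1, 0, -1)}, i.e. iff 6y_1 - y_2 - y_4 = 0. When solvable, the solutions are x = y + c·(1, 2, 2, 3), c arbitrary (ker(I - K) = span{(1, 2, 2, 3)}, dimension 1).

K has rank 1, so it is an outer product K = u v^T: every row of K is a multiple of one row vector. Reading off the entries, u = (1, 2, 2, 3) and v = (6, -1, 0, -1) (row i of K equals u_i·v^T). A rank-one matrix u v^T satisfies K u = u (v·u) and kills the (3)-dimensional subspace v^⊥, so its characteristic polynomial is lambda^3 (lambda - v·u) with v·u = tr K = 1. Hence the eigenvalues of I - K are 1 (multiplicity 3) and 1 - (1) = 0, so det(I - K) = 0. (Direct check: I - K =
[[-5, 1, 0, 1],
 [-12, 3, 0, 2],
 [-12, 2, 1, 2],
 [-18, 3, 0, 4]]
has determinant 0.) So 1 is an eigenvalue of K and (I - K) is not invertible. The finite-dimensional Fredholm alternative says: either (I - K) is invertible, or ker(I - K) ≠ {0} and then range(I - K) = ker((I - K)^*)^⊥, with dim ker(I - K) = dim ker((I - K)^*). We are in the second case, so we need both kernels. Kernel of I - K: (I - K) u = u - u (v·u) = u - u = 0, so ker(I - K) = span{u} = span{(1, 2, 2, 3)} (it is exactly 1-dimensional because rank(I - K) = 3). Kernel of the adjoint: K is real, so (I - K)^* = I - K^T = I - v u^T, and (I - v u^T) v = v - v (u·v) = 0; hence ker((I - K)^*) = span{v} = span{(6, -1, 0, -1)}. Therefore (I - K) x = y is solvable iff <y, v> = 0, i.e. iff 6y_1 - y_2 - y_4 = 0. When this holds, K y = u (v·y) = 0, so (I - K) y = y and x = y is a particular solution; the full solution set is the line x = y + c·u = y + c·(1, 2, 2, 3), c ∈ C.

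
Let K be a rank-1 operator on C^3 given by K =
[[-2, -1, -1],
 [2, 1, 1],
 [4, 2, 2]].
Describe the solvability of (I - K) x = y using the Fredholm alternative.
(I - K) is singular (det(I - K) = 0, i.e. 1 ∈ sigma(K)). (I - K) x = y is solvable iff y ⊥ ker((I - K)^*) = span{(-2, -1, -1)}, i.e. iff -2y_1 - y_2 - y_3 = 0. When solvable, the solutions are x = y + c·(1, -1, -2), c arbitrary (ker(I - K) = span{(1, -1, -2)}, dimension 1).

K has rank 1, so it is an outer product K = u v^T: every row of K is a multiple of one row vector. Reading off the entries, u = (1, -1, -2) and v = (-2, -1, -1) (row i of K equals u_i·v^T). A rank-one matrix u v^T satisfies K u = u (v·u) and kills the (2)-dimensional subspace v^⊥, so its characteristic polynomial is lambda^2 (lambda - v·u) with v·u = tr K = 1. Hence the eigenvalues of I - K are 1 (multiplicity 2) and 1 - (1) = 0, so det(I - K) = 0. (Direct check: I - K =
[[3, 1, 1],
 [-2, 0, -1],
 [-4, -2, -1]]
has determinant 0.) So 1 is an eigenvalue of K and (I - K) is not invertible. The finite-dimensional Fredholm alternative says: either (I - K) is invertible, or ker(I - K) ≠ {0} and then range(I - K) = ker((I - K)^*)^⊥, with dim ker(I - K) = dim ker((I - K)^*). We are in the second case, so we need both kernels. Kernel of I - K: (I - K) u = u - u (v·u) = u - u = 0, so ker(I - K) = span{u} = span{(1, -1, -2)} (it is exactly 1-dimensional because rank(I - K) = 2). Kernel of the adjoint: K is real, so (I - K)^* = I - K^T = I - v u^T, and (I - v u^T) v = v - v (u·v) = 0; hence ker((I - K)^*) = span{v} = span{(-2, -1, -1)}. Therefore (I - K) x = y is solvable iff <y, v> = 0, i.e. iff -2y_1 - y_2 - y_3 = 0. When this holds, K y = u (v·y) = 0, so (I - K) y = y and x = y is a particular solution; the full solution set is the line x = y + c·u = y + c·(1, -1, -2), c ∈ C.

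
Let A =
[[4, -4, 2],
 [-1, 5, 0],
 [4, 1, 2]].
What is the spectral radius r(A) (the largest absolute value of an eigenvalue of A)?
r(A) ≈ 7.191

The eigenvalues of A are the roots of its characteristic polynomial. With M = A (coefficients from the trace, the sum of principal 2x2 minors, and det A):
  p(λ) = det(λ I - M) = λ^3 - 11λ^2 + 26λ + 10.
No integer candidate from the rational root theorem (±divisors of 10) is a root, so the roots are irrational. The cubic discriminant is Δ = 10552 > 0, so there are three distinct real roots. p(-1) = -28 and p(0) = 10 have opposite signs, so a root lies in (-1, 0); Newton's method refines it to λ ≈ -0.3355. p(4) = 2 and p(5) = -10 have opposite signs, so a root lies in (4, 5); Newton's method refines it to λ ≈ 4.1446. p(7) = -4 and p(8) = 26 have opposite signs, so a root lies in (7, 8); Newton's method refines it to λ ≈ 7.191. Check (Vieta): the three roots sum to 11, matching tr M = 11.
Thus the eigenvalues (to 4 decimals) are -0.3355 (modulus 0.3355); 4.1446 (modulus 4.1446); 7.191 (modulus 7.191). The spectral radius is the largest modulus: r(A) ≈ 7.191. (Cross-check: r(A) ≤ ||A||_2 ≈ 7.7045; equality holds whenever A is normal, though it can also hold for some non-normal A.)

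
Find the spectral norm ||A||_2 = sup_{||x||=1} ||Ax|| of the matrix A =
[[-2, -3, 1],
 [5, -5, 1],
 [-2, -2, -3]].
||A||_2 ≈ 7.2147 (= sqrt(largest eigenvalue of A^T A))

||A||_2 = sigma_max(A) = sqrt(lambda_max(A^T A)). Form the symmetric matrix M = A^T A =
[[33, -15, 9],
 [-15, 38, -2],
 [9, -2, 11]].
Its characteristic polynomial (trace, sum of principal 2x2 minors, determinant of M give the coefficients) is
  p(λ) = det(λ I - M) = λ^3 - 82λ^2 + 1725λ - 8649.
No integer candidate from the rational root theorem (±divisors of 8649) is a root, so the roots are irrational. The cubic discriminant is Δ = 402641145 > 0, so there are three distinct real roots. p(7) = -249 and p(8) = 415 have opposite signs, so a root lies in (7, 8); Newton's method refines it to λ ≈ 7.3544. p(22) = 261 and p(23) = -185 have opposite signs, so a root lies in (22, 23); Newton's method refines it to λ ≈ 22.593. p(52) = -69 and p(53) = 1315 have opposite signs, so a root lies in (52, 53); Newton's method refines it to λ ≈ 52.0526. Check (Vieta): the three roots sum to 82, matching tr M = 82.
So the eigenvalues of A^T A are ≈ 7.3544, 22.593, 52.0526 (all ≥ 0, as they must be for A^T A). The largest is λ_max ≈ 52.0526, hence ||A||_2 = sqrt(λ_max) ≈ 7.2147.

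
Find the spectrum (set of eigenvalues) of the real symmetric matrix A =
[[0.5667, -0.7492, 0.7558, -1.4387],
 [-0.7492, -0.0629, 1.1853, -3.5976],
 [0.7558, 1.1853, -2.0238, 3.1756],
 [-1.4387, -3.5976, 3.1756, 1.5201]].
sigma(A) ≈ {-6, 0, 1, 5}

A is real symmetric, so its spectrum consists of real eigenvalues. Expanding the characteristic polynomial of the displayed matrix gives
  det(λ I - A) = p(λ) = λ^4 + (0)λ^3 + (-31)λ^2 + (30.0029)λ + (-0.0022).
Solving p(λ) = 0 yields eigenvalues ≈ -6, 0, 1, 5. (A is shown rounded to 4 decimals, so these recover the underlying integer eigenvalues to within that precision.)
Verification: the trace of A = 0 equals the sum of eigenvalues 0, and det(A) ≈ -0.0022 matches the eigenvalue product 0.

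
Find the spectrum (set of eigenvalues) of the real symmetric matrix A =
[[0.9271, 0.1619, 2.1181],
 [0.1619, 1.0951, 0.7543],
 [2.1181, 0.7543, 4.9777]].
sigma(A) ≈ {0, 1, 6}

A is real symmetric, so its spectrum consists of real eigenvalues. Expanding the characteristic polynomial of the displayed matrix gives
  det(λ I - A) = p(λ) = λ^3 + (-7)λ^2 + (6)λ + (0).
Solving p(λ) = 0 yields eigenvalues ≈ 0, 1, 6. (A is shown rounded to 4 decimals, so these recover the underlying integer eigenvalues to within that precision.)
Verification: the trace of A = 7 equals the sum of eigenvalues 7, and det(A) ≈ 0.0001 matches the eigenvalue product 0.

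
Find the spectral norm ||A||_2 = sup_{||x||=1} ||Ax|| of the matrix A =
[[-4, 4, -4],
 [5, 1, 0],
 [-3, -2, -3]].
||A||_2 ≈ 8.2112 (= sqrt(largest eigenvalue of A^T A))

||A||_2 = sigma_max(A) = sqrt(lambda_max(A^T A)). Form the symmetric matrix M = A^T A =
[[50, -5, 25],
 [-5, 21, -10],
 [25, -10, 25]].
Its characteristic polynomial (trace, sum of principal 2x2 minors, determinant of M give the coefficients) is
  p(λ) = det(λ I - M) = λ^3 - 96λ^2 + 2075λ - 10000.
No integer candidate from the rational root theorem (±divisors of 10000) is a root, so the roots are irrational. The cubic discriminant is Δ = 1710512500 > 0, so there are three distinct real roots. p(6) = -790 and p(7) = 164 have opposite signs, so a root lies in (6, 7); Newton's method refines it to λ ≈ 6.8161. p(21) = 500 and p(22) = -166 have opposite signs, so a root lies in (21, 22); Newton's method refines it to λ ≈ 21.7593. p(67) = -1156 and p(68) = 1628 have opposite signs, so a root lies in (67, 68); Newton's method refines it to λ ≈ 67.4246. Check (Vieta): the three roots sum to 96, matching tr M = 96.
So the eigenvalues of A^T A are ≈ 6.8161, 21.7593, 67.4246 (all ≥ 0, as they must be for A^T A). The largest is λ_max ≈ 67.4246, hence ||A||_2 = sqrt(λ_max) ≈ 8.2112.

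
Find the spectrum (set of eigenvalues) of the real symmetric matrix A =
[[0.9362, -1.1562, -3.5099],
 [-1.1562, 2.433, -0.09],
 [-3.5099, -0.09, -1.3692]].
sigma(A) ≈ {-4, 2, 4}

A is real symmetric, so its spectrum consists of real eigenvalues. Expanding the characteristic polynomial of the displayed matrix gives
  det(λ I - A) = p(λ) = λ^3 + (-2)λ^2 + (-16)λ + (32).
Solving p(λ) = 0 yields eigenvalues ≈ -4, 2, 4. (A is shown rounded to 4 decimals, so these recover the underlying integer eigenvalues to within that precision.)
Verification: the trace of A = 2 equals the sum of eigenvalues 2, and det(A) ≈ -31.9995 matches the eigenvalue product -32.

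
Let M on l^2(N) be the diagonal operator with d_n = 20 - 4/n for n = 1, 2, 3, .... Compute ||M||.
||M|| = 20

For a diagonal operator on l^2 with entries d_n, ||M|| = sup_n |d_n|. Here d_1 = 16, d_2 = 18, ..., and d_n = 20 - 4/n increases monotonically toward 20. All terms lie in [16, 20), so |d_n| = d_n and the supremum is the limit 20, which is not attained by any individual d_n. Hence ||M|| = 20.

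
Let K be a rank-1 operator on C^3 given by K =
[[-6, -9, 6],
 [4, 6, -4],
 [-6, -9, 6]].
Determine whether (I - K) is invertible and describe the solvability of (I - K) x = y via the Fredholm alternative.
(I - K) is invertible (det(I - K) = -5 ≠ 0), so for every y in C^3 the equation (I - K) x = y has a unique solution.

K has rank 1, so it is an outer product K = u v^T: every row of K is a multiple of one row vector. Reading off the entries, u = (-3, 2, -3) and v = (2, 3, -2) (row i of K equals u_i·v^T). A rank-one matrix u v^T satisfies K u = u (v·u) and kills the (2)-dimensional subspace v^⊥, so its characteristic polynomial is lambda^2 (lambda - v·u) with v·u = tr K = 6. Hence the eigenvalues of I - K are 1 (multiplicity 2) and 1 - (6) = -5, so det(I - K) = -5. (Direct check: I - K =
[[7, 9, -6],
 [-4, -5, 4],
 [6, 9, -5]]
has determinant -5.) The finite-dimensional Fredholm alternative says: either (I - K) is invertible, or ker(I - K) ≠ {0} and then range(I - K) = ker((I - K)^*)^⊥, with dim ker(I - K) = dim ker((I - K)^*). Since det(I - K) ≠ 0, 1 is not an eigenvalue of K and ker(I - K) = {0}, so we are in the first case: for every y there is a unique x = (I - K)^(-1) y. Explicitly, by the Sherman–Morrison formula, (I - u v^T)^(-1) = I + u v^T/(1 - v·u), i.e. (I - K)^(-1) = I + K/(-5).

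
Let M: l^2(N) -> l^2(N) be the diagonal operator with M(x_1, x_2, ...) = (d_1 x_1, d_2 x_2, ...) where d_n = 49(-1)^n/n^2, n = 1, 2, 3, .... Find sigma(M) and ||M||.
sigma(M) = {49(-1)^n/n^2 : n ≥ 1} ∪ {0}; ||M|| = 49

A bounded diagonal operator on l^2 with diagonal entries d_n has spectrum equal to the closure of {d_n : n ≥ 1}: every d_n is an eigenvalue (with eigenvector e_n), so {d_n} ⊂ sigma(M); the spectrum is closed, so its closure is too; and for lambda not in the closure, (M - lambda I) has bounded inverse (the diagonal entries 1/(d_n - lambda) are bounded). For our sequence d_n = 49(-1)^n/n^2, n = 1, 2, 3, ...:
  - {d_n} = {49(-1)^n/n^2 : n ≥ 1}; the only limit point is 0
  - closure = {49(-1)^n/n^2 : n ≥ 1} ∪ {0}
For the norm: a diagonal operator has ||M|| = sup_n |d_n|. Here |d_n| = 49/n^2 is decreasing, so sup_n |d_n| = |d_1| = 49. So ||M|| = 49.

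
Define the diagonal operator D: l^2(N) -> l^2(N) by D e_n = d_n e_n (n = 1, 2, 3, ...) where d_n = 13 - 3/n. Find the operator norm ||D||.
||D|| = 13

For a diagonal operator on l^2 with entries d_n, ||D|| = sup_n |d_n|. Here d_1 = 10, d_2 = 23/2, ..., and d_n = 13 - 3/n increases monotonically toward 13. All terms lie in [10, 13), so |d_n| = d_n and the supremum is the limit 13, which is not attained by any individual d_n. Hence ||D|| = 13.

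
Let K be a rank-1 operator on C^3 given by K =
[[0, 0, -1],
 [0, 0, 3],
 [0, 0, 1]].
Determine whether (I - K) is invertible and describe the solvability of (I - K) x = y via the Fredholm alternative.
(I - K) is singular (det(I - K) = 0, i.e. 1 ∈ sigma(K)). (I - K) x = y is solvable iff y ⊥ ker((I - K)^*) = span{(0, 0, -1)}, i.e. iff -y_3 = 0. When solvable, the solutions are x = y + c·(1, -3, -1), c arbitrary (ker(I - K) = span{(1, -3, -1)}, dimension 1).

K has rank 1, so it is an outer product K = u v^T: every row of K is a multiple of one row vector. Reading off the entries, u = (1, -3, -1) and v = (0, 0, -1) (row i of K equals u_i·v^T). A rank-one matrix u v^T satisfies K u = u (v·u) and kills the (2)-dimensional subspace v^⊥, so its characteristic polynomial is lambda^2 (lambda - v·u) with v·u = tr K = 1. Hence the eigenvalues of I - K are 1 (multiplicity 2) and 1 - (1) = 0, so det(I - K) = 0. (Direct check: I - K =
[[1, 0, 1],
 [0, 1, -3],
 [0, 0, 0]]
has determinant 0.) So 1 is an eigenvalue of K and (I - K) is not invertible. The finite-dimensional Fredholm alternative says: either (I - K) is invertible, or ker(I - K) ≠ {0} and then range(I - K) = ker((I - K)^*)^⊥, with dim ker(I - K) = dim ker((I - K)^*). We are in the second case, so we need both kernels. Kernel of I - K: (I - K) u = u - u (v·u) = u - u = 0, so ker(I - K) = span{u} = span{(1, -3, -1)} (it is exactly 1-dimensional because rank(I - K) = 2). Kernel of the adjoint: K is real, so (I - K)^* = I - K^T = I - v u^T, and (I - v u^T) v = v - v (u·v) = 0; hence ker((I - K)^*) = span{v} = span{(0, 0, -1)}. Therefore (I - K) x = y is solvable iff <y, v> = 0, i.e. iff -y_3 = 0. When this holds, K y = u (v·y) = 0, so (I - K) y = y and x = y is a particular solution; the full solution set is the line x = y + c·u = y + c·(1, -3, -1), c ∈ C.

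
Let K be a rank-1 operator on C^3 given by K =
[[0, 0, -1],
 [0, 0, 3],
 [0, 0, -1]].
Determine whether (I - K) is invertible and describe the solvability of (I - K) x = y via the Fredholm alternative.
(I - K) is invertible (det(I - K) = 2 ≠ 0), so for every y in C^3 the equation (I - K) x = y has a unique solution.

K has rank 1, so it is an outer product K = u v^T: every row of K is a multiple of one row vector. Reading off the entries, u = (1, -3, 1) and v = (0, 0, -1) (row i of K equals u_i·v^T). A rank-one matrix u v^T satisfies K u = u (v·u) and kills the (2)-dimensional subspace v^⊥, so its characteristic polynomial is lambda^2 (lambda - v·u) with v·u = tr K = -1. Hence the eigenvalues of I - K are 1 (multiplicity 2) and 1 - (-1) = 2, so det(I - K) = 2. (Direct check: I - K =
[[1, 0, 1],
 [0, 1, -3],
 [0, 0, 2]]
has determinant 2.) The finite-dimensional Fredholm alternative says: either (I - K) is invertible, or ker(I - K) ≠ {0} and then range(I - K) = ker((I - K)^*)^⊥, with dim ker(I - K) = dim ker((I - K)^*). Since det(I - K) ≠ 0, 1 is not an eigenvalue of K and ker(I - K) = {0}, so we are in the first case: for every y there is a unique x = (I - K)^(-1) y. Explicitly, by the Sherman–Morrison formula, (I - u v^T)^(-1) = I + u v^T/(1 - v·u), i.e. (I - K)^(-1) = I + K/(2).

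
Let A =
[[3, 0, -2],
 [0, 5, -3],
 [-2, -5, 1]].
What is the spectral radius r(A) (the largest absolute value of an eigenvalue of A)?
r(A) ≈ 7.6114

The eigenvalues of A are the roots of its characteristic polynomial. With M = A (coefficients from the trace, the sum of principal 2x2 minors, and det A):
  p(λ) = det(λ I - M) = λ^3 - 9λ^2 + 4λ + 50.
No integer candidate from the rational root theorem (±divisors of 50) is a root, so the roots are irrational. The cubic discriminant is Δ = 46940 > 0, so there are three distinct real roots. p(-2) = -2 and p(-1) = 36 have opposite signs, so a root lies in (-2, -1); Newton's method refines it to λ ≈ -1.9611. p(3) = 8 and p(4) = -14 have opposite signs, so a root lies in (3, 4); Newton's method refines it to λ ≈ 3.3497. p(7) = -20 and p(8) = 18 have opposite signs, so a root lies in (7, 8); Newton's method refines it to λ ≈ 7.6114. Check (Vieta): the three roots sum to 9, matching tr M = 9.
Thus the eigenvalues (to 4 decimals) are -1.9611 (modulus 1.9611); 3.3497 (modulus 3.3497); 7.6114 (modulus 7.6114). The spectral radius is the largest modulus: r(A) ≈ 7.6114. (Cross-check: r(A) ≤ ||A||_2 ≈ 7.8771; equality holds whenever A is normal, though it can also hold for some non-normal A.)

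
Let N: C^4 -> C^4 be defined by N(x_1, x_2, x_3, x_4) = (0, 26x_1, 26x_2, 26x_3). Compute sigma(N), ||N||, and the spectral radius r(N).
sigma(N) = {0}; ||N|| = 26; r(N) = 0. (N is nilpotent with N^4 = 0.)

On C^4, N is a strictly lower-triangular matrix with 26 on the subdiagonal and zeros elsewhere, so its characteristic polynomial is lambda^4 and every eigenvalue is 0: sigma(N) = {0}. For the operator norm, N e_i = 26e_{i+1} for i = 1, ..., 3 and N e_4 = 0, so the singular values of N are 26 (with multiplicity 3) and 0; hence ||N|| = 26. The spectral radius r(N) = max|lambda| = 0. Note ||N|| > r(N) — characteristic of non-normal nilpotent operators. Indeed N^4 = 0.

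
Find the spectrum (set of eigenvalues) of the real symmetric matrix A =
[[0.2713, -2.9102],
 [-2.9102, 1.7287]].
sigma(A) ≈ {-2, 4}

A is real symmetric, so its spectrum consists of real eigenvalues. Expanding the characteristic polynomial of the displayed matrix gives
  det(λ I - A) = p(λ) = λ^2 + (-2)λ + (-8).
Solving p(λ) = 0 yields eigenvalues ≈ -2, 4. (A is shown rounded to 4 decimals, so these recover the underlying integer eigenvalues to within that precision.)
Verification: the trace of A = 2 equals the sum of eigenvalues 2, and det(A) ≈ -8.0003 matches the eigenvalue product -8.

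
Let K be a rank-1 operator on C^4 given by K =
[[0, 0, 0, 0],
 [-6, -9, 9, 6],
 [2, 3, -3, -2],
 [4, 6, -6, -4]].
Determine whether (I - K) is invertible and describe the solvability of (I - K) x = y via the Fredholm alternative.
(I - K) is invertible (det(I - K) = 17 ≠ 0), so for every y in C^4 the equation (I - K) x = y has a unique solution.

K has rank 1, so it is an outer product K = u v^T: every row of K is a multiple of one row vector. Reading off the entries, u = (0, 3, -1, -2) and v = (-2, -3, 3, 2) (row i of K equals u_i·v^T). A rank-one matrix u v^T satisfies K u = u (v·u) and kills the (3)-dimensional subspace v^⊥, so its characteristic polynomial is lambda^3 (lambda - v·u) with v·u = tr K = -16. Hence the eigenvalues of I - K are 1 (multiplicity 3) and 1 - (-16) = 17, so det(I - K) = 17. (Direct check: I - K =
[[1, 0, 0, 0],
 [6, 10, -9, -6],
 [-2, -3, 4, 2],
 [-4, -6, 6, 5]]
has determinant 17.) The finite-dimensional Fredholm alternative says: either (I - K) is invertible, or ker(I - K) ≠ {0} and then range(I - K) = ker((I - K)^*)^⊥, with dim ker(I - K) = dim ker((I - K)^*). Since det(I - K) ≠ 0, 1 is not an eigenvalue of K and ker(I - K) = {0}, so we are in the first case: for every y there is a unique x = (I - K)^(-1) y. Explicitly, by the Sherman–Morrison formula, (I - u v^T)^(-1) = I + u v^T/(1 - v·u), i.e. (I - K)^(-1) = I + K/(17).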